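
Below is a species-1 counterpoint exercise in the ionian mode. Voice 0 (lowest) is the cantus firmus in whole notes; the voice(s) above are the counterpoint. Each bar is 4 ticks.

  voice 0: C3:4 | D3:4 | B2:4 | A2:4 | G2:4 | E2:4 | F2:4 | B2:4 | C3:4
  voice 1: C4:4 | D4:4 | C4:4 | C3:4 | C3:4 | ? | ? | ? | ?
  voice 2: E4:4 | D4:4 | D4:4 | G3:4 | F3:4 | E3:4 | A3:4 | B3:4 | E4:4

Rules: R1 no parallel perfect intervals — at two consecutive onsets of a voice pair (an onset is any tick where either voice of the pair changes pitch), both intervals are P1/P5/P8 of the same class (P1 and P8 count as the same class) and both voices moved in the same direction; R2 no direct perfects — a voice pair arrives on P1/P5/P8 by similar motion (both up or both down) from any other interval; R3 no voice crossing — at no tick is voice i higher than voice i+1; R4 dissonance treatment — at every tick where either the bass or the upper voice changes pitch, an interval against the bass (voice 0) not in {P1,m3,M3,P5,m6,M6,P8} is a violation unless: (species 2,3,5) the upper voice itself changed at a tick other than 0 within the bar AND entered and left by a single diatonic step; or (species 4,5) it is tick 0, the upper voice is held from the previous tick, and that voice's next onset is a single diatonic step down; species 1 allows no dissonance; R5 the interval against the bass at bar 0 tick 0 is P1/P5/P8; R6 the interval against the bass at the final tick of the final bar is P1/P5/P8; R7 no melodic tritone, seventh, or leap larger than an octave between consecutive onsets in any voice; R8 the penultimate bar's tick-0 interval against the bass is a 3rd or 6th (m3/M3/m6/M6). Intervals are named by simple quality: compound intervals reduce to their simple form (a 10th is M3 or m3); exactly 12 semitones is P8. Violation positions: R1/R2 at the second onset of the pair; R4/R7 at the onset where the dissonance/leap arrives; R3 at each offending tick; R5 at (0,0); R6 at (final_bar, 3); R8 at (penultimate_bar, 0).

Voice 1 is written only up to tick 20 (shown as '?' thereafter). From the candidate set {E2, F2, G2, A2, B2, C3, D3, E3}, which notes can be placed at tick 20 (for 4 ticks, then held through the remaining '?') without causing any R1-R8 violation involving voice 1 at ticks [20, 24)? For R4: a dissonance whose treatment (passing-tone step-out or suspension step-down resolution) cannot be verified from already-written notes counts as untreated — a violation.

{C3, E3, G2}

E2: violates R2
F2: violates R4
G2: legal
A2: violates R2,R4
B2: violates R2
C3: legal
D3: violates R4
E3: legal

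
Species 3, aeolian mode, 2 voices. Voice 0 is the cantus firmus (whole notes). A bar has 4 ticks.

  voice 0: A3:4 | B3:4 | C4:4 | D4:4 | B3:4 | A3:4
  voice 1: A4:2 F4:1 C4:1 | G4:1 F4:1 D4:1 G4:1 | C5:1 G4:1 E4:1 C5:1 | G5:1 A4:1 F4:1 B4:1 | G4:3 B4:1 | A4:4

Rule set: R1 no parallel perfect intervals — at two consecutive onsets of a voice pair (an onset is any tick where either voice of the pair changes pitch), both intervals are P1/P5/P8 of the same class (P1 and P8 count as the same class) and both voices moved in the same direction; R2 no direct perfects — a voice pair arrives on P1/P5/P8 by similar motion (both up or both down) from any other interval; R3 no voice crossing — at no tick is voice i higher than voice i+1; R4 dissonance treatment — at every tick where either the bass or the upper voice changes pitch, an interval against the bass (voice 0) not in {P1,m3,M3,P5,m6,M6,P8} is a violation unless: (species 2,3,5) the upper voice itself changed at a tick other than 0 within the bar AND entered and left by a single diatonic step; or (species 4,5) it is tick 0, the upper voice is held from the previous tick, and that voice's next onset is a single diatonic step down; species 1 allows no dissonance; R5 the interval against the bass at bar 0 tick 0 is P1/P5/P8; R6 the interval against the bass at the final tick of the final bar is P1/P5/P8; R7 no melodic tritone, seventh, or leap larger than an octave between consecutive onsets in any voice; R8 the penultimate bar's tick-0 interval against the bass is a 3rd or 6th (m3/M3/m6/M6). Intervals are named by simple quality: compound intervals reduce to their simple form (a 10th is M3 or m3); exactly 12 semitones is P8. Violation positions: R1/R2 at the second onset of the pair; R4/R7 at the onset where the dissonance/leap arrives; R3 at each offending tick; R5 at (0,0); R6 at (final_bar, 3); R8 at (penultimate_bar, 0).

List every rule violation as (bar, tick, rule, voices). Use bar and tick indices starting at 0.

bar 0: v0=A3 v1=A4 downbeat P8
bar 1: v0=B3 v1=G4 downbeat m6
bar 2: v0=C4 v1=C5 downbeat P8
bar 3: v0=D4 v1=G5 downbeat P4
bar 4: v0=B3 v1=G4 downbeat m6
bar 5: v0=A3 v1=A4 downbeat P8
  -> R4 @ bar 1 tick 1 v(0, 1): B3/F4 TT untreated
  -> R2 @ bar 2 tick 0 v(0, 1): B3/G4 m6 -> C4/C5 P8 similar
  -> R4 @ bar 3 tick 0 v(0, 1): D4/G5 P4 untreated
  -> R7 @ bar 3 tick 1 v(1,): G5->A4 leap 10st
  -> R7 @ bar 3 tick 3 v(1,): F4->B4 leap 6st
  -> R1 @ bar 5 tick 0 v(0, 1): B3/B4 P8 -> A3/A4 P8 similar

(1, 1, R4, (0, 1))
(2, 0, R2, (0, 1))
(3, 0, R4, (0, 1))
(3, 1, R7, (1,))
(3, 3, R7, (1,))
(5, 0, R1, (0, 1))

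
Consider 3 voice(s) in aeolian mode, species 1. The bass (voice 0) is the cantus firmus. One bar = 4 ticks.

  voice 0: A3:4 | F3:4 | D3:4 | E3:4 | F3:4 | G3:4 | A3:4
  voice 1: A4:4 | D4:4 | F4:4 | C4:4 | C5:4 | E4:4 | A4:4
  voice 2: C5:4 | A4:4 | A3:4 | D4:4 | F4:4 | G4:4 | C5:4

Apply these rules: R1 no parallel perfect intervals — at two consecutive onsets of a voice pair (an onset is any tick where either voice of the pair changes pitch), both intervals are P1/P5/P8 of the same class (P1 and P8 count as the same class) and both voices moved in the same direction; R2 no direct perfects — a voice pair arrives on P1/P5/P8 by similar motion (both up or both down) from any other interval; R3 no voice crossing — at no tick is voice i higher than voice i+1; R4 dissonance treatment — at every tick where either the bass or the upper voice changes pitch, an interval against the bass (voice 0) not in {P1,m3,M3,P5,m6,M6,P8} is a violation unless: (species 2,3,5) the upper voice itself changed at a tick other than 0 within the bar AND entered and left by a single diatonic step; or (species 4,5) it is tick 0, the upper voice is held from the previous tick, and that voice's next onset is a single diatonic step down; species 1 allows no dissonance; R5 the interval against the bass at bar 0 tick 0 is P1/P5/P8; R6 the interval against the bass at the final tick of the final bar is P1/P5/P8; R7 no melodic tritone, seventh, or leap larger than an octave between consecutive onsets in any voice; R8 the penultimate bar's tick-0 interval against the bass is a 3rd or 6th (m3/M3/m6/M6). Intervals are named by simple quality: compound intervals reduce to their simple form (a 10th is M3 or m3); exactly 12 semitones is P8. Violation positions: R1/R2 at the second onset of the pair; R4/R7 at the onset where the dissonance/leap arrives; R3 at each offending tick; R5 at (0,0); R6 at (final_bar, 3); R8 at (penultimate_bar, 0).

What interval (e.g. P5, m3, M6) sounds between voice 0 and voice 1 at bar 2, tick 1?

m3

voice 0=D3 voice 1=F4 -> m3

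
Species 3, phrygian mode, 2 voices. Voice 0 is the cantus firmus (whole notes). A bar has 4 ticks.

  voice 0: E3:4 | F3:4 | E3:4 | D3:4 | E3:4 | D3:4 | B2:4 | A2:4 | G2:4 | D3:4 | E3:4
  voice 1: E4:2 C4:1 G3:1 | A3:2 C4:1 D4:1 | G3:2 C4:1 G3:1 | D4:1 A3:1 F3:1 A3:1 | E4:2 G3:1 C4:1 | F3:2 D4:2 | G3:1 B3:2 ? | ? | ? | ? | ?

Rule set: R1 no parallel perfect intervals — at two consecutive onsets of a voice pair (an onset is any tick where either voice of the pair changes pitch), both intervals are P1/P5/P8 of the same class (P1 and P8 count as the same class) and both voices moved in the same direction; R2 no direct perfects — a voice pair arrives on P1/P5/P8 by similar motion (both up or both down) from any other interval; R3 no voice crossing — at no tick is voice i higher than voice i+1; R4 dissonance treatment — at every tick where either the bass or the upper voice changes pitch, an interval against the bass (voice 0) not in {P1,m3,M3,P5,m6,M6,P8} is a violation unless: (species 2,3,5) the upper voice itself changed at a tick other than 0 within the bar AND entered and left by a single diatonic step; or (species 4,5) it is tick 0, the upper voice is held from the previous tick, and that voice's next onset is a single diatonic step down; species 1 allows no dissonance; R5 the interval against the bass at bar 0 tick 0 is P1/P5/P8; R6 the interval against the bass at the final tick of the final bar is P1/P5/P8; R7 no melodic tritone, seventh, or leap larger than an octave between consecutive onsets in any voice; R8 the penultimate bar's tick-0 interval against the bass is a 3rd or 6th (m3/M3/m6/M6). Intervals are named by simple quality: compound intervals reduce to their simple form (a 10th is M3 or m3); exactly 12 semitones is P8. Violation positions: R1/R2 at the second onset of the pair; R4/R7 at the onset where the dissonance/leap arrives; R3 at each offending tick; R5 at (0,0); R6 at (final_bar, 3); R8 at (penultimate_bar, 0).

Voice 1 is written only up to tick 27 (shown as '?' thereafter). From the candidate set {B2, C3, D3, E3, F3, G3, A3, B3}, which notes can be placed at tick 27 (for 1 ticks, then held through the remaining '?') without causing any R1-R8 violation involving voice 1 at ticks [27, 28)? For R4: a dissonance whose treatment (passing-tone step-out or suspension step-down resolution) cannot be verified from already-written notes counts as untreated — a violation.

{B2, B3, D3, G3}

B2: legal
C3: violates R4,R7
D3: legal
E3: violates R4
F3: violates R4,R7
G3: legal
A3: violates R4
B3: legal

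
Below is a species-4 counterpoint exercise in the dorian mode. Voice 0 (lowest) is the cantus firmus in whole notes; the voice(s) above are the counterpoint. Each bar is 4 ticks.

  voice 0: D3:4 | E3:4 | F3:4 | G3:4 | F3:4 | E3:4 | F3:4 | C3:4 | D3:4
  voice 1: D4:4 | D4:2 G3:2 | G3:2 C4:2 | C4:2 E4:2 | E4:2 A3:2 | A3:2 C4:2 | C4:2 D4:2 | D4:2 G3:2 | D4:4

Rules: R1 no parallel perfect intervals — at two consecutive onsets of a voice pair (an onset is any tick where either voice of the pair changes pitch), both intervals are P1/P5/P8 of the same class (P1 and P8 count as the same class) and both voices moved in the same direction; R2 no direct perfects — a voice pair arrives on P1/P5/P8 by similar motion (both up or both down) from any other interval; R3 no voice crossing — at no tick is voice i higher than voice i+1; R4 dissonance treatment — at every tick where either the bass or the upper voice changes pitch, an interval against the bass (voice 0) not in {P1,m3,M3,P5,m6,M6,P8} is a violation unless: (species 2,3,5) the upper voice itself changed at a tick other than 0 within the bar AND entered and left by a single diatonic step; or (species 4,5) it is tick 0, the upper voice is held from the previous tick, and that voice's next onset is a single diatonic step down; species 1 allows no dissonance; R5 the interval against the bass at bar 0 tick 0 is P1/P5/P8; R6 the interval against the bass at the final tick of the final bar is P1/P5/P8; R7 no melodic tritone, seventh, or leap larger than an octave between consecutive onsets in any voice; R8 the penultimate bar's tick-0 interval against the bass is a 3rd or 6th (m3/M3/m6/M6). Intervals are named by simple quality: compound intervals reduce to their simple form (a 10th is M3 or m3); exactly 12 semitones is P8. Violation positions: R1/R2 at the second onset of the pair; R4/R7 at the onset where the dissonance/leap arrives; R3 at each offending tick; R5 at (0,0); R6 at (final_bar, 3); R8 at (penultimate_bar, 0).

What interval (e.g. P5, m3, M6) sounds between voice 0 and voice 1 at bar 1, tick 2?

voice 0=E3 voice 1=G3 -> m3

m3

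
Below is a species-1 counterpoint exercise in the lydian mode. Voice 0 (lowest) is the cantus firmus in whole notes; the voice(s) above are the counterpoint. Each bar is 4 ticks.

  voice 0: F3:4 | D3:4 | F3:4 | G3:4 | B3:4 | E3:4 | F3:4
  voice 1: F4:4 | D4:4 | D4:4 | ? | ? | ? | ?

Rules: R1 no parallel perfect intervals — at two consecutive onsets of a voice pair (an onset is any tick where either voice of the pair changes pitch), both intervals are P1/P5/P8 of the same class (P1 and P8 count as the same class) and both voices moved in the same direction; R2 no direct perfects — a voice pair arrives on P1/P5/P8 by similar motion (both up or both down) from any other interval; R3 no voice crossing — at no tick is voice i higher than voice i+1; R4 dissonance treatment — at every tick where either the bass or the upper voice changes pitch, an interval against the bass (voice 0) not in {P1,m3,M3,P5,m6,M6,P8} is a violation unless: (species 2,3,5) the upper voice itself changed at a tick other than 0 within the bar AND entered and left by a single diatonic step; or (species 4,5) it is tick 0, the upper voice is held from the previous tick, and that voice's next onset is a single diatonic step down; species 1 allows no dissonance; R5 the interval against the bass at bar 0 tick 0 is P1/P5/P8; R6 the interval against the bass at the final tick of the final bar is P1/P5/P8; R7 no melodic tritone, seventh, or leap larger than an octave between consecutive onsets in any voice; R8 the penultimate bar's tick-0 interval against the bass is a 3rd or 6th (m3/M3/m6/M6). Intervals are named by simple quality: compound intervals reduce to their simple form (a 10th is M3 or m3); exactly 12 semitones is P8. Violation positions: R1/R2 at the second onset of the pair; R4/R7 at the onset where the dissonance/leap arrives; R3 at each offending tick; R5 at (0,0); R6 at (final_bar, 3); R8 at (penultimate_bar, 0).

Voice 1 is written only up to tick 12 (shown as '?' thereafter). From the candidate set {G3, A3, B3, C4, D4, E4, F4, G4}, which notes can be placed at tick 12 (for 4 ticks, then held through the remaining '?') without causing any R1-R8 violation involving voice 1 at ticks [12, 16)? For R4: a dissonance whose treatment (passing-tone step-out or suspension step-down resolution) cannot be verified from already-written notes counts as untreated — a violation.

{B3, D4, E4, G3}

G3: legal
A3: violates R4
B3: legal
C4: violates R4
D4: legal
E4: legal
F4: violates R4
G4: violates R2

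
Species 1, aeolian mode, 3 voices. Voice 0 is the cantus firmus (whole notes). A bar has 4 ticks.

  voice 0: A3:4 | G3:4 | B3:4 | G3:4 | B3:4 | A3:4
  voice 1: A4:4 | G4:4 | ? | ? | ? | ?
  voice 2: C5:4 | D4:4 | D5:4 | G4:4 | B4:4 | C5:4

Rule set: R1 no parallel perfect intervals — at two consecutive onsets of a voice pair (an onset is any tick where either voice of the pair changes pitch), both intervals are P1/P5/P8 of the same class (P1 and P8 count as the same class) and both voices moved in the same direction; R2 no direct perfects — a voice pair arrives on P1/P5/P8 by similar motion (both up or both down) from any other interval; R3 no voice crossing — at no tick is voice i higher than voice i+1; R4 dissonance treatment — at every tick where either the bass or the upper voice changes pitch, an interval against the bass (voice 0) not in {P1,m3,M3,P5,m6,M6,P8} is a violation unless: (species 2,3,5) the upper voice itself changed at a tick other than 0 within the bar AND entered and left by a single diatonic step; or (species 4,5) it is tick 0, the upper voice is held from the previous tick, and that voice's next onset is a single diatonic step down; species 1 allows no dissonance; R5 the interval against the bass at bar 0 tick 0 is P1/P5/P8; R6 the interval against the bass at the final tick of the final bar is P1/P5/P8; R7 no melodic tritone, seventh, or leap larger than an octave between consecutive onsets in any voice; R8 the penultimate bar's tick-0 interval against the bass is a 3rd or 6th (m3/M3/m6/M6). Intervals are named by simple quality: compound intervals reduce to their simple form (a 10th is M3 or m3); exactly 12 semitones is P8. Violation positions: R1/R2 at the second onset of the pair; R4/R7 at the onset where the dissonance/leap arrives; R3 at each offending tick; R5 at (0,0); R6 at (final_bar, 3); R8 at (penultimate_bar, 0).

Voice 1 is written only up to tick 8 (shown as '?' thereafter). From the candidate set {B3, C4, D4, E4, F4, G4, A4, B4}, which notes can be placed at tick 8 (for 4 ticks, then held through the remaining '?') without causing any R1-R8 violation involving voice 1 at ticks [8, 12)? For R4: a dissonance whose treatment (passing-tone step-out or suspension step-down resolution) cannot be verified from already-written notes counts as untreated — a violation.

B3: legal
C4: violates R4
D4: legal
E4: violates R4
F4: violates R4
G4: legal
A4: violates R4
B4: violates R1

{B3, D4, G4}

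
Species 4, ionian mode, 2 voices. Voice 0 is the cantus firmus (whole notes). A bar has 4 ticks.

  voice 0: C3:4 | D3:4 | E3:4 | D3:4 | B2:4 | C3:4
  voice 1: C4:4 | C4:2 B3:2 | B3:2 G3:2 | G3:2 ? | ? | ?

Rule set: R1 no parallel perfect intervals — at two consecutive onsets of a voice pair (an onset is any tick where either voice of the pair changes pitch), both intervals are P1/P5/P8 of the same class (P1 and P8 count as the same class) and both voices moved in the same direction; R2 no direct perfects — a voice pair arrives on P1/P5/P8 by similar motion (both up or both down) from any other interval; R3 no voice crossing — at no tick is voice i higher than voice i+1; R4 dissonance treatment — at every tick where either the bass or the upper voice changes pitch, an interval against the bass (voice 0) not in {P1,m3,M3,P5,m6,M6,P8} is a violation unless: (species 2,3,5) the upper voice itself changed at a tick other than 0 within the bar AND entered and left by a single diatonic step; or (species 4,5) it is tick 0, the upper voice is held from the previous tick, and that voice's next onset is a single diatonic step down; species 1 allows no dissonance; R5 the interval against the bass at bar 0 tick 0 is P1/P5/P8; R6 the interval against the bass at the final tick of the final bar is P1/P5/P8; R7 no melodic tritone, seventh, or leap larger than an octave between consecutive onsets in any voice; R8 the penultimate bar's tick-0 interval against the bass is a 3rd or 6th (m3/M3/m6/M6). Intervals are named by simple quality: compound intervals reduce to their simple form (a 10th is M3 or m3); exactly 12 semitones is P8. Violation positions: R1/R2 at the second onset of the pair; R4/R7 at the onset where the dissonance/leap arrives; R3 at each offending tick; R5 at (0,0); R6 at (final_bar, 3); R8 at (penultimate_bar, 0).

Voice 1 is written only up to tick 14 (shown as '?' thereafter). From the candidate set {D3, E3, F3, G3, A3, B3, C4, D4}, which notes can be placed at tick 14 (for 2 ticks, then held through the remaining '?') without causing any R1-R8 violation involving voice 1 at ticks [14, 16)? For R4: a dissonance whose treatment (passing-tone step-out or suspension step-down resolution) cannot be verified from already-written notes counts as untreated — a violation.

{A3, B3, D3, D4, F3, G3}

D3: legal
E3: violates R4
F3: legal
G3: legal
A3: legal
B3: legal
C4: violates R4
D4: legal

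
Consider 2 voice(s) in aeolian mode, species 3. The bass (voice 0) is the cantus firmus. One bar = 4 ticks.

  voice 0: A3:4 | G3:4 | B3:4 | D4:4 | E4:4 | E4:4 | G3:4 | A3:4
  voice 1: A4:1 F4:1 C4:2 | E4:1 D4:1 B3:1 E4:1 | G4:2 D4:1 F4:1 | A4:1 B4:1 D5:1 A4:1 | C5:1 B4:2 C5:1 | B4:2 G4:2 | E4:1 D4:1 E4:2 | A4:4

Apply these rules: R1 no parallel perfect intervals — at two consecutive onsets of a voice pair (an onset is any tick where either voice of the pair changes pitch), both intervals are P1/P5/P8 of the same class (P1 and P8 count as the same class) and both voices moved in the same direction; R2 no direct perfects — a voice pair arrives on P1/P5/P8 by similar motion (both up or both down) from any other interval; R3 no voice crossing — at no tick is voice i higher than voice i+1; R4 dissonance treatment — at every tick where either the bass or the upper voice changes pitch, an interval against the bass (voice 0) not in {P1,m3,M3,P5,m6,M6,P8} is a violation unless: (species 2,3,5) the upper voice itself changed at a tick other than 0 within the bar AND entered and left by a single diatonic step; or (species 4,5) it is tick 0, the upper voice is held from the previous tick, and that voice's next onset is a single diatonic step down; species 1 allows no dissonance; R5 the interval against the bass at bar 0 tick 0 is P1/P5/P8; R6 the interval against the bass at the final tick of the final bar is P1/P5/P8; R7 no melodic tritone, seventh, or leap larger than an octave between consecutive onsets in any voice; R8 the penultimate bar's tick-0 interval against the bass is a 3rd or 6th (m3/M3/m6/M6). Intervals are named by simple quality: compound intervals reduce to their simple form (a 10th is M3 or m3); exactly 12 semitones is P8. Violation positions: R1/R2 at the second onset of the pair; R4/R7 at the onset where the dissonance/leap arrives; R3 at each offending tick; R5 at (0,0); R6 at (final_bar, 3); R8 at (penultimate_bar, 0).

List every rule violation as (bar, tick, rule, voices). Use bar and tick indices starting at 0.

(2, 3, R4, (0, 1))
(3, 0, R2, (0, 1))
(7, 0, R2, (0, 1))

bar 0: v0=A3 v1=A4 downbeat P8
bar 1: v0=G3 v1=E4 downbeat M6
bar 2: v0=B3 v1=G4 downbeat m6
bar 3: v0=D4 v1=A4 downbeat P5
bar 4: v0=E4 v1=C5 downbeat m6
bar 5: v0=E4 v1=B4 downbeat P5
bar 6: v0=G3 v1=E4 downbeat M6
bar 7: v0=A3 v1=A4 downbeat P8
  -> R4 @ bar 2 tick 3 v(0, 1): B3/F4 TT untreated
  -> R2 @ bar 3 tick 0 v(0, 1): B3/F4 TT -> D4/A4 P5 similar
  -> R2 @ bar 7 tick 0 v(0, 1): G3/E4 M6 -> A3/A4 P8 similar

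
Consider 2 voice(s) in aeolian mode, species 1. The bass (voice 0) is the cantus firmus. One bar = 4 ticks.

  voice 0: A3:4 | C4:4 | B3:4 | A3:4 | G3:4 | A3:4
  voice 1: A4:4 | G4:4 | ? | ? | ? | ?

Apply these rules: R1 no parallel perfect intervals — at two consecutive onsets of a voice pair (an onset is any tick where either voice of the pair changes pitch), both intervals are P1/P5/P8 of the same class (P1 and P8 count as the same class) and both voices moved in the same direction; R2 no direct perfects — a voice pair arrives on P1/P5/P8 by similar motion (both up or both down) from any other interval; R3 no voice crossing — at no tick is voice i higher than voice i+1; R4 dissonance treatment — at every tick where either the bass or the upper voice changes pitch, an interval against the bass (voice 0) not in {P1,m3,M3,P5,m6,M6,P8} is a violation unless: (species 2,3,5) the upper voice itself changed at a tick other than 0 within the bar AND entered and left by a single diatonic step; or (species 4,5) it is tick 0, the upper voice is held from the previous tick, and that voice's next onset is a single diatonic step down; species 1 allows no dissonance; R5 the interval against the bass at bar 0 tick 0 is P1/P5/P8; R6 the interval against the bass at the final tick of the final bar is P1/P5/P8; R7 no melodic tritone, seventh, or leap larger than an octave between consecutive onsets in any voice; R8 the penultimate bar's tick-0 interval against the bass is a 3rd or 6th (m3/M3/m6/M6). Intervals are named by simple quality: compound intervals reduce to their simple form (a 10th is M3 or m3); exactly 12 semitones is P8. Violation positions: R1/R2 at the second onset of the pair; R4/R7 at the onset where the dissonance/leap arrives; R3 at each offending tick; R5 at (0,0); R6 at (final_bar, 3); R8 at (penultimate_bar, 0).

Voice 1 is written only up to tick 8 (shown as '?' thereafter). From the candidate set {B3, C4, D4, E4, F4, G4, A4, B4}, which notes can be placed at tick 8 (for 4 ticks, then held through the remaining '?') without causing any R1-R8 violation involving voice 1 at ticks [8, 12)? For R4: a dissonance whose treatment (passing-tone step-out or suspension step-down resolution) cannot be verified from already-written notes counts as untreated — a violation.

B3: violates R2
C4: violates R4
D4: legal
E4: violates R4
F4: violates R4
G4: legal
A4: violates R4
B4: legal

{B4, D4, G4}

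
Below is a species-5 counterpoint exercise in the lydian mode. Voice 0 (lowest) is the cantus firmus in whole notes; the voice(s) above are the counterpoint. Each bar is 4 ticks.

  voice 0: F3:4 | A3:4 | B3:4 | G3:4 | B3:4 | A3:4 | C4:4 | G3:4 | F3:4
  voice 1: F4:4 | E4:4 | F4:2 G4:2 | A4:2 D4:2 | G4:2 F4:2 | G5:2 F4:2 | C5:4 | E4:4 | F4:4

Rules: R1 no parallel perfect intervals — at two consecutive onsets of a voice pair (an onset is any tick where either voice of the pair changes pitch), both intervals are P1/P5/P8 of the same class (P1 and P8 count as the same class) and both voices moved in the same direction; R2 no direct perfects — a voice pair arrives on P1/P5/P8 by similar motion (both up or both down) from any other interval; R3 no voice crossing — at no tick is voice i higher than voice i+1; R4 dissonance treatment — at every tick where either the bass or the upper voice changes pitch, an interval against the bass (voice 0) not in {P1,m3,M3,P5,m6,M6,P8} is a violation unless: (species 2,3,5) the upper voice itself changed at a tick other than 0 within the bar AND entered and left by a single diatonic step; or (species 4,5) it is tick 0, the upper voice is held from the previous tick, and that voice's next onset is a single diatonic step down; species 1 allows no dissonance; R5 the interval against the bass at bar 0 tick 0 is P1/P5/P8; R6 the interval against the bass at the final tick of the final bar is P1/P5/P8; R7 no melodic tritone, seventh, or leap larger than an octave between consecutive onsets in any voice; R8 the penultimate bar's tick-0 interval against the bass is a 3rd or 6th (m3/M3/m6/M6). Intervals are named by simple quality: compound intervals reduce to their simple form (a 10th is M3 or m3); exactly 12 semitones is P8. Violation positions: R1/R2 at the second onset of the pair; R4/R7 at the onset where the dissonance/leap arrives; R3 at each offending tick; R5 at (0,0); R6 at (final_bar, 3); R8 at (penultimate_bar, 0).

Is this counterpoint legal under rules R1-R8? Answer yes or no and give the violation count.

No (7 violations)

bar 0: v0=F3 v1=F4 (P8)
bar 1: v0=A3 v1=E4 (P5)
bar 2: v0=B3 v1=F4 (TT)
bar 3: v0=G3 v1=A4 (M2)
bar 4: v0=B3 v1=G4 (m6)
bar 5: v0=A3 v1=G5 (m7)
bar 6: v0=C4 v1=C5 (P8)
bar 7: v0=G3 v1=E4 (M6)
bar 8: v0=F3 v1=F4 (P8)
  R4 @ bar2.0: B3/F4 TT untreated
  R4 @ bar3.0: G3/A4 M2 untreated
  R4 @ bar4.2: B3/F4 TT untreated
  R4 @ bar5.0: A3/G5 m7 untreated
  R7 @ bar5.0: F4->G5 leap 14st
  R7 @ bar5.2: G5->F4 leap 14st
  R2 @ bar6.0: A3/F4 m6 -> C4/C5 P8 similar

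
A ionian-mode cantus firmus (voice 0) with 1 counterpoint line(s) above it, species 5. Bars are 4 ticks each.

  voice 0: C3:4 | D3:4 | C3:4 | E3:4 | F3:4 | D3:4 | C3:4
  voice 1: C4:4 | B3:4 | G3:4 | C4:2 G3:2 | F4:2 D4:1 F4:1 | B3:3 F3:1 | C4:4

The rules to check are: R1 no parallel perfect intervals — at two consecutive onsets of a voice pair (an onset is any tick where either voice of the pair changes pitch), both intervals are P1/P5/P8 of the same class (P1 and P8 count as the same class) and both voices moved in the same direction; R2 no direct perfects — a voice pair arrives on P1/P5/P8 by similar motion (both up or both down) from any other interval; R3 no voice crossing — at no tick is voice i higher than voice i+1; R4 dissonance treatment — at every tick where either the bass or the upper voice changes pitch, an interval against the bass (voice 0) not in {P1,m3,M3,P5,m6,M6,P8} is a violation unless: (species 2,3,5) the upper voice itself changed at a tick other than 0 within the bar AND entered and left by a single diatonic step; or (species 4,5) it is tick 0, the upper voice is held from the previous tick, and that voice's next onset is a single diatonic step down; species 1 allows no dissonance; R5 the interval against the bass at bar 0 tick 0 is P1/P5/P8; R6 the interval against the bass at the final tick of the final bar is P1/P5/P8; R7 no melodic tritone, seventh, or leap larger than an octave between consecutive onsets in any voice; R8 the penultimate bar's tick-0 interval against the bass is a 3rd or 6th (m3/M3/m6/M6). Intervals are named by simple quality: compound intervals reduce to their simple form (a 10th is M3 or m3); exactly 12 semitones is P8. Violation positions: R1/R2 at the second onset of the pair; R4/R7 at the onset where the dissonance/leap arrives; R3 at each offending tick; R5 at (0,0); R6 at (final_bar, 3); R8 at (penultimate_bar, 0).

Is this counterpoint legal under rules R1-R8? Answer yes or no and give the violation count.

bar 0: v0=C3 v1=C4 (P8)
bar 1: v0=D3 v1=B3 (M6)
bar 2: v0=C3 v1=G3 (P5)
bar 3: v0=E3 v1=C4 (m6)
bar 4: v0=F3 v1=F4 (P8)
bar 5: v0=D3 v1=B3 (M6)
bar 6: v0=C3 v1=C4 (P8)
  R2 @ bar2.0: D3/B3 M6 -> C3/G3 P5 similar
  R2 @ bar4.0: E3/G3 m3 -> F3/F4 P8 similar
  R7 @ bar4.0: G3->F4 leap 10st
  R7 @ bar5.0: F4->B3 leap 6st
  R7 @ bar5.3: B3->F3 leap 6st

No (5 violations)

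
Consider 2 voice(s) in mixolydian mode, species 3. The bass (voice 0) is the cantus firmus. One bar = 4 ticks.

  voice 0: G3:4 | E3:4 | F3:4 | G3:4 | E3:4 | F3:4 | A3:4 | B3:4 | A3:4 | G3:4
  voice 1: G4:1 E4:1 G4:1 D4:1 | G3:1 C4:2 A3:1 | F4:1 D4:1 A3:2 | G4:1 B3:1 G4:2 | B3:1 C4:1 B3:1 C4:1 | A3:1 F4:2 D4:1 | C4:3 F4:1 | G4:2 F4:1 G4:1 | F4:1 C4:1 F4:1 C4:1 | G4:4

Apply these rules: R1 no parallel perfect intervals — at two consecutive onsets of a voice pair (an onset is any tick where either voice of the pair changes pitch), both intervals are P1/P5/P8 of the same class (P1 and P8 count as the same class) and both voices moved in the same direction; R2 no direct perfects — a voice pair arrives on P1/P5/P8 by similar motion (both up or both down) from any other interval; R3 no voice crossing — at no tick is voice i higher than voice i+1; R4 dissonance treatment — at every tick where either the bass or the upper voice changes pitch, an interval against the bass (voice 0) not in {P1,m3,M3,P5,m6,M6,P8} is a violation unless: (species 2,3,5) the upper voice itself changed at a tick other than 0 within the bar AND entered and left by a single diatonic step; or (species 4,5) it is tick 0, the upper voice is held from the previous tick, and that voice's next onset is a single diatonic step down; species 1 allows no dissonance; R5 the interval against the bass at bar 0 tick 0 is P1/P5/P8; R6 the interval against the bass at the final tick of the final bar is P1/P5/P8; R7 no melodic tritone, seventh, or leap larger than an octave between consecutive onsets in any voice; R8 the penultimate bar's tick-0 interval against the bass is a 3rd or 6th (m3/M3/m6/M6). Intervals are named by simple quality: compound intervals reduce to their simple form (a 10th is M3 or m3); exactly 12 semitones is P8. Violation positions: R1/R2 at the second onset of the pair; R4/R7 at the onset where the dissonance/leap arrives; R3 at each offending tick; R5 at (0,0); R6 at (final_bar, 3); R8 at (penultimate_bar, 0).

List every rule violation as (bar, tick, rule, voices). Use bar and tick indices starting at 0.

(1, 3, R4, (0, 1))
(2, 0, R2, (0, 1))
(3, 0, R2, (0, 1))
(3, 0, R7, (1,))
(4, 0, R2, (0, 1))

bar 0: v0=G3 v1=G4 downbeat P8
bar 1: v0=E3 v1=G3 downbeat m3
bar 2: v0=F3 v1=F4 downbeat P8
bar 3: v0=G3 v1=G4 downbeat P8
bar 4: v0=E3 v1=B3 downbeat P5
bar 5: v0=F3 v1=A3 downbeat M3
bar 6: v0=A3 v1=C4 downbeat m3
bar 7: v0=B3 v1=G4 downbeat m6
bar 8: v0=A3 v1=F4 downbeat m6
bar 9: v0=G3 v1=G4 downbeat P8
  -> R4 @ bar 1 tick 3 v(0, 1): E3/A3 P4 untreated
  -> R2 @ bar 2 tick 0 v(0, 1): E3/A3 P4 -> F3/F4 P8 similar
  -> R2 @ bar 3 tick 0 v(0, 1): F3/A3 M3 -> G3/G4 P8 similar
  -> R7 @ bar 3 tick 0 v(1,): A3->G4 leap 10st
  -> R2 @ bar 4 tick 0 v(0, 1): G3/G4 P8 -> E3/B3 P5 similar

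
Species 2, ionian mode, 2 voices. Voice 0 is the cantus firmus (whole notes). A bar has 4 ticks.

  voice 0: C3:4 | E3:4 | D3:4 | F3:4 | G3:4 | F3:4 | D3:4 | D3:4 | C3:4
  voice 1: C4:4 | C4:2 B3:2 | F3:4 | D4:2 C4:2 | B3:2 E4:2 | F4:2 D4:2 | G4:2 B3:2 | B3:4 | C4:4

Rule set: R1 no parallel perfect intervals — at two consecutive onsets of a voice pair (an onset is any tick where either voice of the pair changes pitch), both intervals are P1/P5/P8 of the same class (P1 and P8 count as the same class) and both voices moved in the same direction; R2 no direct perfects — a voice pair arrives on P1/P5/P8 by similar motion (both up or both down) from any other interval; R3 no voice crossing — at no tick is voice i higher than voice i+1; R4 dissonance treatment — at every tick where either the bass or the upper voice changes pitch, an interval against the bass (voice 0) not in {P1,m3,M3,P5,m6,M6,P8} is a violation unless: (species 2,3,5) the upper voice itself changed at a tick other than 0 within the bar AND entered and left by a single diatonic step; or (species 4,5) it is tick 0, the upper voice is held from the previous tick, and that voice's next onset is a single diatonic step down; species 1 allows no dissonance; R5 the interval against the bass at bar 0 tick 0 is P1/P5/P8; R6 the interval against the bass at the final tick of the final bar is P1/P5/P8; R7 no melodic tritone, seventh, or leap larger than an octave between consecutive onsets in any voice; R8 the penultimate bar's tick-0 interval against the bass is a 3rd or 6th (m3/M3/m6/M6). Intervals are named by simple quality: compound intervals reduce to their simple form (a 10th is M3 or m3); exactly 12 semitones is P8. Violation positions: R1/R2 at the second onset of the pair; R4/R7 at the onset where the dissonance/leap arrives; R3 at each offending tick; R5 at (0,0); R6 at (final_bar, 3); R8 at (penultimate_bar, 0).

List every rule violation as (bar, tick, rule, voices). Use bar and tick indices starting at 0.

bar 0: v0=C3 v1=C4 downbeat P8
bar 1: v0=E3 v1=C4 downbeat m6
bar 2: v0=D3 v1=F3 downbeat m3
bar 3: v0=F3 v1=D4 downbeat M6
bar 4: v0=G3 v1=B3 downbeat M3
bar 5: v0=F3 v1=F4 downbeat P8
bar 6: v0=D3 v1=G4 downbeat P4
bar 7: v0=D3 v1=B3 downbeat M6
bar 8: v0=C3 v1=C4 downbeat P8
  -> R7 @ bar 2 tick 0 v(1,): B3->F3 leap 6st
  -> R4 @ bar 6 tick 0 v(0, 1): D3/G4 P4 untreated

(2, 0, R7, (1,))
(6, 0, R4, (0, 1))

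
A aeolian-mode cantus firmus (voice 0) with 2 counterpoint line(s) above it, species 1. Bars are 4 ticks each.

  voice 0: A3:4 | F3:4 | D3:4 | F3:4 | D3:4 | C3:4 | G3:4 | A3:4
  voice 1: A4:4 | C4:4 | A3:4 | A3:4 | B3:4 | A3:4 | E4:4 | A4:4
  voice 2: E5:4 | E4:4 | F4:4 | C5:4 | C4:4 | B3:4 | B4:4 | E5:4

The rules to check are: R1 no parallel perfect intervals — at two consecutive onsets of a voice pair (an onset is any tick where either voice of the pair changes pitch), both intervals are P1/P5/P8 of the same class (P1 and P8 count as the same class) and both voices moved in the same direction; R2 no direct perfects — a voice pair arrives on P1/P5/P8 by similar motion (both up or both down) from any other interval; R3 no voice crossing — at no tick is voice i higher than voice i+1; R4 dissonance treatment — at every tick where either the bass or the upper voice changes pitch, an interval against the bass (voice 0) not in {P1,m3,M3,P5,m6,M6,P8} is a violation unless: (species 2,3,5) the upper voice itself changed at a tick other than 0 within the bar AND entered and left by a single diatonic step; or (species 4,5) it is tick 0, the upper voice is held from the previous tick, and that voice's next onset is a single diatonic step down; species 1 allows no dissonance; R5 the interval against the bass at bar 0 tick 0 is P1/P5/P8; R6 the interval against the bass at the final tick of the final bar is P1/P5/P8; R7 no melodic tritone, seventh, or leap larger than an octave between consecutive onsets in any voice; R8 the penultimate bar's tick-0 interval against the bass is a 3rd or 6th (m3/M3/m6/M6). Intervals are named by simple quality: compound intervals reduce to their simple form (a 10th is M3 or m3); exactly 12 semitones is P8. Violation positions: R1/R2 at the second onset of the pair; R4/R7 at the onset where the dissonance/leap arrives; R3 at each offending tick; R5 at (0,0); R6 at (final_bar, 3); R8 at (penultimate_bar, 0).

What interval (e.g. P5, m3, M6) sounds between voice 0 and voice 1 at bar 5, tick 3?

M6

voice 0=C3 voice 1=A3 -> M6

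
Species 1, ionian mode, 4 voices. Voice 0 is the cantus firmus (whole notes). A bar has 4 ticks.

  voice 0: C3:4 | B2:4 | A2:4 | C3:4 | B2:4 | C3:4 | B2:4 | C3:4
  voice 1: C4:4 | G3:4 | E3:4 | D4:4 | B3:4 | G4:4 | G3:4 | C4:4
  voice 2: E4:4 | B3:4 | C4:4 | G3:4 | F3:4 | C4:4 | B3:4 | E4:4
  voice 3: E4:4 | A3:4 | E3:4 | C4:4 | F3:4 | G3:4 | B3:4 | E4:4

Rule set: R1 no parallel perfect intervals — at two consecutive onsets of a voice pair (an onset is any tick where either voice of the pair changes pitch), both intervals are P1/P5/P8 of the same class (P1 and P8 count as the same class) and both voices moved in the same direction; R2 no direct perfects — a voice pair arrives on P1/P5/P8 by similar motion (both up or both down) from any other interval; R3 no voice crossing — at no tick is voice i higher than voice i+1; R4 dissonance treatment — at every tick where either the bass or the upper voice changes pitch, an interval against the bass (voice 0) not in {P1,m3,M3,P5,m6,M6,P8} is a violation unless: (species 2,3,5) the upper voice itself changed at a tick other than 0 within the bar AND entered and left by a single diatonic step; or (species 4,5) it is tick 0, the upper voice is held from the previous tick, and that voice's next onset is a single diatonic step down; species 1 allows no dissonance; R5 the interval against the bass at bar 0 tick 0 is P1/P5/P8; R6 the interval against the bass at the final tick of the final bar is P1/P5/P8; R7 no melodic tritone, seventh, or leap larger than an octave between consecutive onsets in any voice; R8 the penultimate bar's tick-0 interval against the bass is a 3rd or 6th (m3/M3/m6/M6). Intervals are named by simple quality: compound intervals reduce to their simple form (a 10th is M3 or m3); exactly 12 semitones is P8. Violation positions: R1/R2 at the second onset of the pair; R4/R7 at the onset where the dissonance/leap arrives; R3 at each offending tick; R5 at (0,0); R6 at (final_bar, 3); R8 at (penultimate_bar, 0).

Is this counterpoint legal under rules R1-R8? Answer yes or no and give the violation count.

bar 0: v0=C3 v1=C4 v2=E4 v3=E4 (M3)
bar 1: v0=B2 v1=G3 v2=B3 v3=A3 (m7)
bar 2: v0=A2 v1=E3 v2=C4 v3=E3 (P5)
bar 3: v0=C3 v1=D4 v2=G3 v3=C4 (P8)
bar 4: v0=B2 v1=B3 v2=F3 v3=F3 (TT)
bar 5: v0=C3 v1=G4 v2=C4 v3=G3 (P5)
bar 6: v0=B2 v1=G3 v2=B3 v3=B3 (P8)
bar 7: v0=C3 v1=C4 v2=E4 v3=E4 (M3)
  R5 @ bar0.0: opens on M3
  R5 @ bar0.0: opens on M3
  R2 @ bar1.0: C3/E4 M3 -> B2/B3 P8 similar
  R3 @ bar1.0: B3 above A3
  R4 @ bar1.0: B2/A3 m7 untreated
  R3 @ bar1.1: B3 above A3
  R3 @ bar1.2: B3 above A3
  R3 @ bar1.3: B3 above A3
  R2 @ bar2.0: B2/G3 m6 -> A2/E3 P5 similar
  R2 @ bar2.0: B2/A3 m7 -> A2/E3 P5 similar
  R2 @ bar2.0: G3/A3 M2 -> E3/E3 P1 similar
  R3 @ bar2.0: C4 above E3
  R3 @ bar2.1: C4 above E3
  R3 @ bar2.2: C4 above E3
  R3 @ bar2.3: C4 above E3
  R2 @ bar3.0: A2/E3 P5 -> C3/C4 P8 similar
  R3 @ bar3.0: D4 above G3
  R4 @ bar3.0: C3/D4 M2 untreated
  R7 @ bar3.0: E3->D4 leap 10st
  R3 @ bar3.1: D4 above G3
  R3 @ bar3.2: D4 above G3
  R3 @ bar3.3: D4 above G3
  R2 @ bar4.0: C3/D4 M2 -> B2/B3 P8 similar
  R2 @ bar4.0: G3/C4 P4 -> F3/F3 P1 similar
  R3 @ bar4.0: B3 above F3
  R4 @ bar4.0: B2/F3 TT untreated
  R4 @ bar4.0: B2/F3 TT untreated
  R3 @ bar4.1: B3 above F3
  R3 @ bar4.2: B3 above F3
  R3 @ bar4.3: B3 above F3
  R2 @ bar5.0: B2/B3 P8 -> C3/G4 P5 similar
  R2 @ bar5.0: B2/F3 TT -> C3/C4 P8 similar
  R2 @ bar5.0: B2/F3 TT -> C3/G3 P5 similar
  R2 @ bar5.0: B3/F3 TT -> G4/C4 P5 similar
  R2 @ bar5.0: B3/F3 TT -> G4/G3 P8 similar
  R3 @ bar5.0: G4 above C4
  R3 @ bar5.0: C4 above G3
  R3 @ bar5.1: G4 above C4
  R3 @ bar5.1: C4 above G3
  R3 @ bar5.2: G4 above C4
  R3 @ bar5.2: C4 above G3
  R3 @ bar5.3: G4 above C4
  R3 @ bar5.3: C4 above G3
  R1 @ bar6.0: C3/C4 P8 -> B2/B3 P8 similar
  R8 @ bar6.0: penult P8 not 3rd/6th
  R8 @ bar6.0: penult P8 not 3rd/6th
  R1 @ bar7.0: B3/B3 P1 -> E4/E4 P1 similar
  R2 @ bar7.0: B2/G3 m6 -> C3/C4 P8 similar
  R6 @ bar7.3: closes on M3
  R6 @ bar7.3: closes on M3

No (50 violations)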